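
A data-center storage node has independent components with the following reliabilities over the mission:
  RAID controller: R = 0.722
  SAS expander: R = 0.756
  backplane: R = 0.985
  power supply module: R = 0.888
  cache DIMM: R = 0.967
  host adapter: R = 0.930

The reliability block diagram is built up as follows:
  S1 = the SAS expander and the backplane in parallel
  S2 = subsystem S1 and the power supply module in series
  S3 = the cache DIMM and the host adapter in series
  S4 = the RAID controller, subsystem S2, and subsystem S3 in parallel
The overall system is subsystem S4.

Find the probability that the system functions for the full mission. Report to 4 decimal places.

Parallel (SAS expander and backplane): 1 − (1 − 0.756000)(1 − 0.985000) = 0.996340
Series ([0.996340] and power supply module): 0.996340 × 0.888000 = 0.884750
Series (cache DIMM and host adapter): 0.967000 × 0.930000 = 0.899310
Parallel (RAID controller, [0.884750], and [0.899310]): 1 − (1 − 0.722000)(1 − 0.884750)(1 − 0.899310) = 0.9968

0.9968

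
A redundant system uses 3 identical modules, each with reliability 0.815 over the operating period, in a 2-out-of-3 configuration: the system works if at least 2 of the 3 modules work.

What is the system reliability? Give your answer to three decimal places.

0.910

R = Σ_{i=2}^{3} C(3,i) p^i (1−p)^{3−i} with p = 0.815
C(3,2)·0.815^2·0.185^1 = 0.36864
C(3,3)·0.815^3·0.185^0 = 0.54134
Sum = 0.910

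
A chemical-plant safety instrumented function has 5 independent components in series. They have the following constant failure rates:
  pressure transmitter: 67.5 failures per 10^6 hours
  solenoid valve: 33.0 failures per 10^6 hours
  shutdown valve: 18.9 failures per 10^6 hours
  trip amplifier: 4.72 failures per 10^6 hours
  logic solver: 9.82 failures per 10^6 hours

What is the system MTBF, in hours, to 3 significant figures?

Series of exponential components: λ_sys = Σ λ_i
λ_sys = 0.0000675 + 0.0000330 + 0.0000189 + 0.00000472 + 0.00000982 = 1.3394e-04 /h
MTBF = 1 / λ_sys = 7470 h

7470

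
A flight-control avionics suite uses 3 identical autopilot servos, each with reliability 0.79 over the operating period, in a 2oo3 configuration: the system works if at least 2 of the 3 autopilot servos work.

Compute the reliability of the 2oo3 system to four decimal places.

R = Σ_{i=2}^{3} C(3,i) p^i (1−p)^{3−i} with p = 0.79
C(3,2)·0.79^2·0.21^1 = 0.393183
C(3,3)·0.79^3·0.21^0 = 0.493039
Sum = 0.8862

0.8862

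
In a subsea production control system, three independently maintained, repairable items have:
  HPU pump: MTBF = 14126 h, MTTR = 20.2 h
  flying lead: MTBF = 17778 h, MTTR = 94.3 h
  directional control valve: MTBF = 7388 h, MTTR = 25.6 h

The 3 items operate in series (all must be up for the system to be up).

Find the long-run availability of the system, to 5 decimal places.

A(HPU pump) = MTBF/(MTBF+MTTR) = 14126/(14126+20.2) = 0.998572
A(flying lead) = MTBF/(MTBF+MTTR) = 17778/(17778+94.3) = 0.994724
A(directional control valve) = MTBF/(MTBF+MTTR) = 7388/(7388+25.6) = 0.996547
Series availability: 0.998572 × 0.994724 × 0.996547 = 0.98987

0.98987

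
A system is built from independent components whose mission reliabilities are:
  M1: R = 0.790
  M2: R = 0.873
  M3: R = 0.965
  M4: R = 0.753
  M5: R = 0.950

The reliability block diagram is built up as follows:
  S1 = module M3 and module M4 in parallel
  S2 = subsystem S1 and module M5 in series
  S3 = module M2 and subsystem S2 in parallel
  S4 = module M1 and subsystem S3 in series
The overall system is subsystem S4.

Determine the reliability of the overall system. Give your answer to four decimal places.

0.7842

Parallel (M3 and M4): 1 − (1 − 0.965000)(1 − 0.753000) = 0.991355
Series ([0.991355] and M5): 0.991355 × 0.950000 = 0.941787
Parallel (M2 and [0.941787]): 1 − (1 − 0.873000)(1 − 0.941787) = 0.992607
Series (M1 and [0.992607]): 0.790000 × 0.992607 = 0.7842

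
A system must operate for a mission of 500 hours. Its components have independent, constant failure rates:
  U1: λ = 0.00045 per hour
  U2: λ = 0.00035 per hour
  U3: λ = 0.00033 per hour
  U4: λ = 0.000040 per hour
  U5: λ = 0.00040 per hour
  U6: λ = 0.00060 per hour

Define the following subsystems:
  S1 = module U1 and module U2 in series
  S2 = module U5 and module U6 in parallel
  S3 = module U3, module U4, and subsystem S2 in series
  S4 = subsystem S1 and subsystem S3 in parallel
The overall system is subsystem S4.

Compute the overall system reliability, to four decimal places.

R(U1) = exp(−0.00045 × 500) = 0.798516
R(U2) = exp(−0.00035 × 500) = 0.839457
R(U3) = exp(−0.00033 × 500) = 0.847894
R(U4) = exp(−0.000040 × 500) = 0.980199
R(U5) = exp(−0.00040 × 500) = 0.818731
R(U6) = exp(−0.00060 × 500) = 0.740818
Series (U1 and U2): 0.798516 × 0.839457 = 0.670320
Parallel (U5 and U6): 1 − (1 − 0.818731)(1 − 0.740818) = 0.953018
Series (U3, U4, and [0.953018]): 0.847894 × 0.980199 × 0.953018 = 0.792058
Parallel ([0.670320] and [0.792058]): 1 − (1 − 0.670320)(1 − 0.792058) = 0.9314

0.9314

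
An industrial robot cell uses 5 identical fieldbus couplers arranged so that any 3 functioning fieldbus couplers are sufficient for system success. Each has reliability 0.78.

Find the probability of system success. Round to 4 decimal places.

0.9256

R = Σ_{i=3}^{5} C(5,i) p^i (1−p)^{5−i} with p = 0.78
C(5,3)·0.78^3·0.22^2 = 0.229683
C(5,4)·0.78^4·0.22^1 = 0.407166
C(5,5)·0.78^5·0.22^0 = 0.288717
Sum = 0.9256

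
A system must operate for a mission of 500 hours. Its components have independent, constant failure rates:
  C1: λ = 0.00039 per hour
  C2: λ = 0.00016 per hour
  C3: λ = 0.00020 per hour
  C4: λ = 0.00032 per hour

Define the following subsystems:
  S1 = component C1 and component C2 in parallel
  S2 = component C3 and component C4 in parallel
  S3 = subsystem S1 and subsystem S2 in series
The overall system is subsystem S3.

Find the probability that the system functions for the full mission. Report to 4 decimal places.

R(C1) = exp(−0.00039 × 500) = 0.822835
R(C2) = exp(−0.00016 × 500) = 0.923116
R(C3) = exp(−0.00020 × 500) = 0.904837
R(C4) = exp(−0.00032 × 500) = 0.852144
Parallel (C1 and C2): 1 − (1 − 0.822835)(1 − 0.923116) = 0.986379
Parallel (C3 and C4): 1 − (1 − 0.904837)(1 − 0.852144) = 0.985930
Series ([0.986379] and [0.985930]): 0.986379 × 0.985930 = 0.9725

0.9725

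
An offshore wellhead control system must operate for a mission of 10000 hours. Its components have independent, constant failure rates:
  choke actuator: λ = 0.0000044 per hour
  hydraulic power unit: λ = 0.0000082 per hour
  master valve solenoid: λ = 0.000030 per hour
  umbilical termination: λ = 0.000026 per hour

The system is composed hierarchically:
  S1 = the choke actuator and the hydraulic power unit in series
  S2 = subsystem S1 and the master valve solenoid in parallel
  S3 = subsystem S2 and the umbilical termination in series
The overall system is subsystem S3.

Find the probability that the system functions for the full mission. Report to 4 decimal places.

0.7474

R(choke actuator) = exp(−0.0000044 × 10000) = 0.956954
R(hydraulic power unit) = exp(−0.0000082 × 10000) = 0.921272
R(master valve solenoid) = exp(−0.000030 × 10000) = 0.740818
R(umbilical termination) = exp(−0.000026 × 10000) = 0.771052
Series (choke actuator and hydraulic power unit): 0.956954 × 0.921272 = 0.881615
Parallel ([0.881615] and master valve solenoid): 1 − (1 − 0.881615)(1 − 0.740818) = 0.969317
Series ([0.969317] and umbilical termination): 0.969317 × 0.771052 = 0.7474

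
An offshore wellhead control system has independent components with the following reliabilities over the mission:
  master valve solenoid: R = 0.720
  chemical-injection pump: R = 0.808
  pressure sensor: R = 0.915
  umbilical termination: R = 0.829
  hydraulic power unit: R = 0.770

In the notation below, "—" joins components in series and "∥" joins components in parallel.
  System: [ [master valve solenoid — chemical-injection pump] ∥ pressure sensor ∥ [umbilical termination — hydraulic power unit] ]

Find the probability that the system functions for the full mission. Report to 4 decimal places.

0.9871

Series (master valve solenoid and chemical-injection pump): 0.720000 × 0.808000 = 0.581760
Series (umbilical termination and hydraulic power unit): 0.829000 × 0.770000 = 0.638330
Parallel ([0.581760], pressure sensor, and [0.638330]): 1 − (1 − 0.581760)(1 − 0.915000)(1 − 0.638330) = 0.9871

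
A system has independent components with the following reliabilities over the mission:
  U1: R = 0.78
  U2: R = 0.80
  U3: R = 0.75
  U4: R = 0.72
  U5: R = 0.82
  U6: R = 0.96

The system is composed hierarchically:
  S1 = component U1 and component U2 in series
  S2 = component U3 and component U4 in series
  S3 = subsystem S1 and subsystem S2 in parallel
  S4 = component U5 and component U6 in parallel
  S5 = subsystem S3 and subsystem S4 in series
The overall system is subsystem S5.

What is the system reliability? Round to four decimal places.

0.8211

Series (U1 and U2): 0.780000 × 0.800000 = 0.624000
Series (U3 and U4): 0.750000 × 0.720000 = 0.540000
Parallel ([0.624000] and [0.540000]): 1 − (1 − 0.624000)(1 − 0.540000) = 0.827040
Parallel (U5 and U6): 1 − (1 − 0.820000)(1 − 0.960000) = 0.992800
Series ([0.827040] and [0.992800]): 0.827040 × 0.992800 = 0.8211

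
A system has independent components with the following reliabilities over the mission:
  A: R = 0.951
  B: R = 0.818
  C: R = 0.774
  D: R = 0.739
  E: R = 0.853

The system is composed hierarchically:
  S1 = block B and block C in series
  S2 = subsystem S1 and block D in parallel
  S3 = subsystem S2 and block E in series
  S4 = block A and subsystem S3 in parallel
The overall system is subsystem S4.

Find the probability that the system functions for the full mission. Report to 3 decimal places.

Series (B and C): 0.81800 × 0.77400 = 0.63313
Parallel ([0.63313] and D): 1 − (1 − 0.63313)(1 − 0.73900) = 0.90425
Series ([0.90425] and E): 0.90425 × 0.85300 = 0.77133
Parallel (A and [0.77133]): 1 − (1 − 0.95100)(1 − 0.77133) = 0.989

0.989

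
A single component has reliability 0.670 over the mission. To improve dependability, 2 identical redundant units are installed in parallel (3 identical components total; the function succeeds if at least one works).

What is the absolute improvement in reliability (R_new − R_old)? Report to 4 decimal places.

0.2941

R_before = 0.670
R_after = 1 − (1 − 0.670)^3 = 0.9641
ΔR = 0.9641 − 0.670 = 0.2941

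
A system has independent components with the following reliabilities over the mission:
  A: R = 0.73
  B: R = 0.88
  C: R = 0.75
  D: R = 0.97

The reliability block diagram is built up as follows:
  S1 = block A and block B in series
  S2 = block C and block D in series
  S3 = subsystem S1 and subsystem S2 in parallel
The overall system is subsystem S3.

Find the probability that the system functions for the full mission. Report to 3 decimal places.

Series (A and B): 0.73000 × 0.88000 = 0.64240
Series (C and D): 0.75000 × 0.97000 = 0.72750
Parallel ([0.64240] and [0.72750]): 1 − (1 − 0.64240)(1 − 0.72750) = 0.903

0.903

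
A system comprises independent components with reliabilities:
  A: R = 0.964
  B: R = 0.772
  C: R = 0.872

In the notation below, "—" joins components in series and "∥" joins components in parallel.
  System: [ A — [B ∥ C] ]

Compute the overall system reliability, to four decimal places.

0.9359

Parallel (B and C): 1 − (1 − 0.772000)(1 − 0.872000) = 0.970816
Series (A and [0.970816]): 0.964000 × 0.970816 = 0.9359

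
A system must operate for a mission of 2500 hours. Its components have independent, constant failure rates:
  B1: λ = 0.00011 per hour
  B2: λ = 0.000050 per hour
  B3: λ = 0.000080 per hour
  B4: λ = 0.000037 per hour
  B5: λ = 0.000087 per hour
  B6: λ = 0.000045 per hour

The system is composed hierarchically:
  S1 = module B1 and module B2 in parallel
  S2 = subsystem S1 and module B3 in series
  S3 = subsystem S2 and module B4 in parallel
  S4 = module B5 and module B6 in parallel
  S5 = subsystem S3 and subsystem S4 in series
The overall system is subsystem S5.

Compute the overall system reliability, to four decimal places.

0.9615

R(B1) = exp(−0.00011 × 2500) = 0.759572
R(B2) = exp(−0.000050 × 2500) = 0.882497
R(B3) = exp(−0.000080 × 2500) = 0.818731
R(B4) = exp(−0.000037 × 2500) = 0.911649
R(B5) = exp(−0.000087 × 2500) = 0.804528
R(B6) = exp(−0.000045 × 2500) = 0.893597
Parallel (B1 and B2): 1 − (1 − 0.759572)(1 − 0.882497) = 0.971749
Series ([0.971749] and B3): 0.971749 × 0.818731 = 0.795601
Parallel ([0.795601] and B4): 1 − (1 − 0.795601)(1 − 0.911649) = 0.981941
Parallel (B5 and B6): 1 − (1 − 0.804528)(1 − 0.893597) = 0.979201
Series ([0.981941] and [0.979201]): 0.981941 × 0.979201 = 0.9615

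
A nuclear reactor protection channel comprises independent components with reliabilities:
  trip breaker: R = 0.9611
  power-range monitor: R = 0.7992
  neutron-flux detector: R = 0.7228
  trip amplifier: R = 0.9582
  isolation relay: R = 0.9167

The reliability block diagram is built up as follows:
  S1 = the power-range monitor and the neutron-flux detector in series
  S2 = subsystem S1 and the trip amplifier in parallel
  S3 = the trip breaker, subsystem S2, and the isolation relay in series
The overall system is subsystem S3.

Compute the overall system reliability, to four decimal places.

Series (power-range monitor and neutron-flux detector): 0.799200 × 0.722800 = 0.577662
Parallel ([0.577662] and trip amplifier): 1 − (1 − 0.577662)(1 − 0.958200) = 0.982346
Series (trip breaker, [0.982346], and isolation relay): 0.961100 × 0.982346 × 0.916700 = 0.8655

0.8655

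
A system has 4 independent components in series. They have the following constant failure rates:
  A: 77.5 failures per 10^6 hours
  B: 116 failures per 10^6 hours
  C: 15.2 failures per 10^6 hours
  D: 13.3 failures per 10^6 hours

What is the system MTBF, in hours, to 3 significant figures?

Series of exponential components: λ_sys = Σ λ_i
λ_sys = 0.0000775 + 0.000116 + 0.0000152 + 0.0000133 = 2.2200e-04 /h
MTBF = 1 / λ_sys = 4500 h

4500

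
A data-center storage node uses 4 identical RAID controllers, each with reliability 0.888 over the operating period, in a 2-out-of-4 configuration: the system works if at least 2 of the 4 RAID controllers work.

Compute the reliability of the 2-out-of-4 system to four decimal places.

R = Σ_{i=2}^{4} C(4,i) p^i (1−p)^{4−i} with p = 0.888
C(4,2)·0.888^2·0.112^2 = 0.059349
C(4,3)·0.888^3·0.112^1 = 0.313702
C(4,4)·0.888^4·0.112^0 = 0.621802
Sum = 0.9949

0.9949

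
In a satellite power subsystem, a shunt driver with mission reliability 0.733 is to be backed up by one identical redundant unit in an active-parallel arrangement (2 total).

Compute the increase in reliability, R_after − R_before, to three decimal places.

R_before = 0.733
R_after = 1 − (1 − 0.733)^2 = 0.929
ΔR = 0.929 − 0.733 = 0.196

0.196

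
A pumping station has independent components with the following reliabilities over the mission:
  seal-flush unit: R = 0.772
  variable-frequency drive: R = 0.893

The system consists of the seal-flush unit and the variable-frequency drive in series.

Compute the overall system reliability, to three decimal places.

0.689

Series (seal-flush unit and variable-frequency drive): 0.77200 × 0.89300 = 0.689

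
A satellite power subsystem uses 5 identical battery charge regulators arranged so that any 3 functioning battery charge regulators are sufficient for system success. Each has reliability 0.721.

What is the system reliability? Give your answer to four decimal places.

0.8636

R = Σ_{i=3}^{5} C(5,i) p^i (1−p)^{5−i} with p = 0.721
C(5,3)·0.721^3·0.279^2 = 0.291752
C(5,4)·0.721^4·0.279^1 = 0.376977
C(5,5)·0.721^5·0.279^0 = 0.194839
Sum = 0.8636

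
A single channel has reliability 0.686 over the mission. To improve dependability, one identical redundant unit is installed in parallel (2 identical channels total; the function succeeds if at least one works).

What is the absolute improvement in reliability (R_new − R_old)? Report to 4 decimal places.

R_before = 0.686
R_after = 1 − (1 − 0.686)^2 = 0.9014
ΔR = 0.9014 − 0.686 = 0.2154

0.2154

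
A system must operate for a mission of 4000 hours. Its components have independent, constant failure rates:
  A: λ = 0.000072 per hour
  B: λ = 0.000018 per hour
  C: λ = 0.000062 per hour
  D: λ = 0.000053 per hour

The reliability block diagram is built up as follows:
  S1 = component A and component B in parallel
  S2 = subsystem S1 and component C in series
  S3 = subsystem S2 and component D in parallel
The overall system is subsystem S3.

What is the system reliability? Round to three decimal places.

0.955

R(A) = exp(−0.000072 × 4000) = 0.74976
R(B) = exp(−0.000018 × 4000) = 0.93053
R(C) = exp(−0.000062 × 4000) = 0.78036
R(D) = exp(−0.000053 × 4000) = 0.80896
Parallel (A and B): 1 − (1 − 0.74976)(1 − 0.93053) = 0.98262
Series ([0.98262] and C): 0.98262 × 0.78036 = 0.76680
Parallel ([0.76680] and D): 1 − (1 − 0.76680)(1 − 0.80896) = 0.955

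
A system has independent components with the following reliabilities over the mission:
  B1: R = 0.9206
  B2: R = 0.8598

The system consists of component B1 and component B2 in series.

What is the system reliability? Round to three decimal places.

Series (B1 and B2): 0.92060 × 0.85980 = 0.792

0.792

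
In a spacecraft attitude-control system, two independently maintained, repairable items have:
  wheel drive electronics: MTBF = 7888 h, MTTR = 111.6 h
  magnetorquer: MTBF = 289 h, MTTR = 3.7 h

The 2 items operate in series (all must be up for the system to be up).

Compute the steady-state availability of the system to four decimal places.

A(wheel drive electronics) = MTBF/(MTBF+MTTR) = 7888/(7888+111.6) = 0.986049
A(magnetorquer) = MTBF/(MTBF+MTTR) = 289/(289+3.7) = 0.987359
Series availability: 0.986049 × 0.987359 = 0.9736

0.9736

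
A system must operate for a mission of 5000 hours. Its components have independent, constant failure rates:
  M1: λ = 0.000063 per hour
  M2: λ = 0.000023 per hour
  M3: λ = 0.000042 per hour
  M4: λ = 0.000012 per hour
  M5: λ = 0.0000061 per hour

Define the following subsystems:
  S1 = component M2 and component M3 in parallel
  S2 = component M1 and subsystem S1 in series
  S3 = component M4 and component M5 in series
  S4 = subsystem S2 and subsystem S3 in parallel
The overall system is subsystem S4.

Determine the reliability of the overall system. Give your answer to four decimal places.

0.9753

R(M1) = exp(−0.000063 × 5000) = 0.729789
R(M2) = exp(−0.000023 × 5000) = 0.891366
R(M3) = exp(−0.000042 × 5000) = 0.810584
R(M4) = exp(−0.000012 × 5000) = 0.941765
R(M5) = exp(−0.0000061 × 5000) = 0.969960
Parallel (M2 and M3): 1 − (1 − 0.891366)(1 − 0.810584) = 0.979423
Series (M1 and [0.979423]): 0.729789 × 0.979423 = 0.714772
Series (M4 and M5): 0.941765 × 0.969960 = 0.913474
Parallel ([0.714772] and [0.913474]): 1 − (1 − 0.714772)(1 − 0.913474) = 0.9753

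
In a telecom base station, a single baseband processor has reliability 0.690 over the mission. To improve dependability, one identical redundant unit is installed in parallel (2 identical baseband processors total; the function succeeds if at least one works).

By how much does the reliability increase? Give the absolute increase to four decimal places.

0.2139

R_before = 0.690
R_after = 1 − (1 − 0.690)^2 = 0.9039
ΔR = 0.9039 − 0.690 = 0.2139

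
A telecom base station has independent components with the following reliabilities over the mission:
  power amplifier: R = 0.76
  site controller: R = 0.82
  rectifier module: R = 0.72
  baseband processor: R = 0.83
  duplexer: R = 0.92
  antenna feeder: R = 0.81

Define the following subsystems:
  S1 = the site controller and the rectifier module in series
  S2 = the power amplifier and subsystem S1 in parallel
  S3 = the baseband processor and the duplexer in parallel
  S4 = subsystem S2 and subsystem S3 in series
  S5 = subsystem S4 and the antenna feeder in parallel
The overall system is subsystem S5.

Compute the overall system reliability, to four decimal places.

0.9790

Series (site controller and rectifier module): 0.820000 × 0.720000 = 0.590400
Parallel (power amplifier and [0.590400]): 1 − (1 − 0.760000)(1 − 0.590400) = 0.901696
Parallel (baseband processor and duplexer): 1 − (1 − 0.830000)(1 − 0.920000) = 0.986400
Series ([0.901696] and [0.986400]): 0.901696 × 0.986400 = 0.889433
Parallel ([0.889433] and antenna feeder): 1 − (1 − 0.889433)(1 − 0.810000) = 0.9790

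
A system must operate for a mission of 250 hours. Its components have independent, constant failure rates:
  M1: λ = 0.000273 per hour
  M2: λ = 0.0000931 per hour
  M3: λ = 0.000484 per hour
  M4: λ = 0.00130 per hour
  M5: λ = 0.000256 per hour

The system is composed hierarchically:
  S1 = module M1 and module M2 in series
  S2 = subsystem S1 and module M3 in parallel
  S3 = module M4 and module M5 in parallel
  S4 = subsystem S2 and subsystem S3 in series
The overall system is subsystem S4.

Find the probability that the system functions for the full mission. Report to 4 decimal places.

0.9730

R(M1) = exp(−0.000273 × 250) = 0.934027
R(M2) = exp(−0.0000931 × 250) = 0.976994
R(M3) = exp(−0.000484 × 250) = 0.886034
R(M4) = exp(−0.00130 × 250) = 0.722527
R(M5) = exp(−0.000256 × 250) = 0.938005
Series (M1 and M2): 0.934027 × 0.976994 = 0.912539
Parallel ([0.912539] and M3): 1 − (1 − 0.912539)(1 − 0.886034) = 0.990032
Parallel (M4 and M5): 1 − (1 − 0.722527)(1 − 0.938005) = 0.982798
Series ([0.990032] and [0.982798]): 0.990032 × 0.982798 = 0.9730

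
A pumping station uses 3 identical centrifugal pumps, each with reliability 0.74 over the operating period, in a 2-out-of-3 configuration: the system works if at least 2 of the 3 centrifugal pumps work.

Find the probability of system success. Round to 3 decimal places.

R = Σ_{i=2}^{3} C(3,i) p^i (1−p)^{3−i} with p = 0.74
C(3,2)·0.74^2·0.26^1 = 0.42713
C(3,3)·0.74^3·0.26^0 = 0.40522
Sum = 0.832

0.832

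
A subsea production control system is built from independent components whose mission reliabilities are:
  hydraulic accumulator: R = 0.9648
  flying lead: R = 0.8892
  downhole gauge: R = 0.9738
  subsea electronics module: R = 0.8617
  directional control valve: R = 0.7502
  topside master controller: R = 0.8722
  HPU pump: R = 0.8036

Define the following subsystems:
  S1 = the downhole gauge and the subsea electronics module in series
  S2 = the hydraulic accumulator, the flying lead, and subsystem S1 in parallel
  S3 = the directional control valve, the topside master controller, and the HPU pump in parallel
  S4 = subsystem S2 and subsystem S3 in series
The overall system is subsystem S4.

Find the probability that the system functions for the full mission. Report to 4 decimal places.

0.9931

Series (downhole gauge and subsea electronics module): 0.973800 × 0.861700 = 0.839123
Parallel (hydraulic accumulator, flying lead, and [0.839123]): 1 − (1 − 0.964800)(1 − 0.889200)(1 − 0.839123) = 0.999373
Parallel (directional control valve, topside master controller, and HPU pump): 1 − (1 − 0.750200)(1 − 0.872200)(1 − 0.803600) = 0.993730
Series ([0.999373] and [0.993730]): 0.999373 × 0.993730 = 0.9931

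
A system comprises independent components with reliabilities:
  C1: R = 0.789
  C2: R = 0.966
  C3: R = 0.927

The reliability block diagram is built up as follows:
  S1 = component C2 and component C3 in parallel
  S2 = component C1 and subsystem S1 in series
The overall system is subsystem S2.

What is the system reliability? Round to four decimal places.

0.7870

Parallel (C2 and C3): 1 − (1 − 0.966000)(1 − 0.927000) = 0.997518
Series (C1 and [0.997518]): 0.789000 × 0.997518 = 0.7870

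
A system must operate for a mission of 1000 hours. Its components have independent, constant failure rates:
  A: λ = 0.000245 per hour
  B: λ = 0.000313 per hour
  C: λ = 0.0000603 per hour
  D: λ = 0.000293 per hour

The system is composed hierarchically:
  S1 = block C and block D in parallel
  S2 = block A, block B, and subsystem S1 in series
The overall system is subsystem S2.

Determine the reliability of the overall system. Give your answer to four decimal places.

0.5638

R(A) = exp(−0.000245 × 1000) = 0.782705
R(B) = exp(−0.000313 × 1000) = 0.731250
R(C) = exp(−0.0000603 × 1000) = 0.941482
R(D) = exp(−0.000293 × 1000) = 0.746022
Parallel (C and D): 1 − (1 − 0.941482)(1 − 0.746022) = 0.985138
Series (A, B, and [0.985138]): 0.782705 × 0.731250 × 0.985138 = 0.5638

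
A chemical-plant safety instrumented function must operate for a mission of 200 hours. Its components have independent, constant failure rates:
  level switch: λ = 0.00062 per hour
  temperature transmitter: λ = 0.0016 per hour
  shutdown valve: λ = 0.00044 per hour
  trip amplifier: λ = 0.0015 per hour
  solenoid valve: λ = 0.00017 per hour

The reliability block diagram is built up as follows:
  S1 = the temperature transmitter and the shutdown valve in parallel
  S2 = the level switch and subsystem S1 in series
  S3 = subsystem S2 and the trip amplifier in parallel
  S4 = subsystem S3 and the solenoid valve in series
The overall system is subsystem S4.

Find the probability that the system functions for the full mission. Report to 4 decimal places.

R(level switch) = exp(−0.00062 × 200) = 0.883380
R(temperature transmitter) = exp(−0.0016 × 200) = 0.726149
R(shutdown valve) = exp(−0.00044 × 200) = 0.915761
R(trip amplifier) = exp(−0.0015 × 200) = 0.740818
R(solenoid valve) = exp(−0.00017 × 200) = 0.966572
Parallel (temperature transmitter and shutdown valve): 1 − (1 − 0.726149)(1 − 0.915761) = 0.976931
Series (level switch and [0.976931]): 0.883380 × 0.976931 = 0.863001
Parallel ([0.863001] and trip amplifier): 1 − (1 − 0.863001)(1 − 0.740818) = 0.964492
Series ([0.964492] and solenoid valve): 0.964492 × 0.966572 = 0.9323

0.9323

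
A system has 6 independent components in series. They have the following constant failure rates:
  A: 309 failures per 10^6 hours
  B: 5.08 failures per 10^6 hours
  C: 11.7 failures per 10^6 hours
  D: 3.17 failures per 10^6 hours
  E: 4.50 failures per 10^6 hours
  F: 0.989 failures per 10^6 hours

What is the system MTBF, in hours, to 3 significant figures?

Series of exponential components: λ_sys = Σ λ_i
λ_sys = 0.000309 + 0.00000508 + 0.0000117 + 0.00000317 + 0.00000450 + 0.000000989 = 3.3444e-04 /h
MTBF = 1 / λ_sys = 2990 h

2990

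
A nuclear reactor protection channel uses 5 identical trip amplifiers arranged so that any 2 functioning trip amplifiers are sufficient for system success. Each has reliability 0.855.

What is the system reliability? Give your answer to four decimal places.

0.9980

R = Σ_{i=2}^{5} C(5,i) p^i (1−p)^{5−i} with p = 0.855
C(5,2)·0.855^2·0.145^3 = 0.022286
C(5,3)·0.855^3·0.145^2 = 0.131412
C(5,4)·0.855^4·0.145^1 = 0.387438
C(5,5)·0.855^5·0.145^0 = 0.456910
Sum = 0.9980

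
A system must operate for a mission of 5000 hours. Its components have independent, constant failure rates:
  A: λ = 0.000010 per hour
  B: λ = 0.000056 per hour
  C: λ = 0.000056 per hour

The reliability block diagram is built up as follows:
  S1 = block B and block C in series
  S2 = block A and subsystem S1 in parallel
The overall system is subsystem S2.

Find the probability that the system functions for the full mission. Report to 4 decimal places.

0.9791

R(A) = exp(−0.000010 × 5000) = 0.951229
R(B) = exp(−0.000056 × 5000) = 0.755784
R(C) = exp(−0.000056 × 5000) = 0.755784
Series (B and C): 0.755784 × 0.755784 = 0.571209
Parallel (A and [0.571209]): 1 − (1 − 0.951229)(1 − 0.571209) = 0.9791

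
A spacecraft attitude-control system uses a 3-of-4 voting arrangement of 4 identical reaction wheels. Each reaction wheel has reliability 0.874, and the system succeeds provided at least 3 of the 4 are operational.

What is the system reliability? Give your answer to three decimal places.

R = Σ_{i=3}^{4} C(4,i) p^i (1−p)^{4−i} with p = 0.874
C(4,3)·0.874^3·0.126^1 = 0.33648
C(4,4)·0.874^4·0.126^0 = 0.58351
Sum = 0.920

0.920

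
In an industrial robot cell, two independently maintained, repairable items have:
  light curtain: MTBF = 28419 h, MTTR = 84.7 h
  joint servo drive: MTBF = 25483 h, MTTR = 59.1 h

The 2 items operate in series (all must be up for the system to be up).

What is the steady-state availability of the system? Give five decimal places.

0.99472

A(light curtain) = MTBF/(MTBF+MTTR) = 28419/(28419+84.7) = 0.997028
A(joint servo drive) = MTBF/(MTBF+MTTR) = 25483/(25483+59.1) = 0.997686
Series availability: 0.997028 × 0.997686 = 0.99472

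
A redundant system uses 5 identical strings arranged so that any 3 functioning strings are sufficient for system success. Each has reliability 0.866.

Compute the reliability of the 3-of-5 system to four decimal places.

R = Σ_{i=3}^{5} C(5,i) p^i (1−p)^{5−i} with p = 0.866
C(5,3)·0.866^3·0.134^2 = 0.116617
C(5,4)·0.866^4·0.134^1 = 0.376831
C(5,5)·0.866^5·0.134^0 = 0.487068
Sum = 0.9805

0.9805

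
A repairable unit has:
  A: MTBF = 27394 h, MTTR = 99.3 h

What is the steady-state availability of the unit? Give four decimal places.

0.9964

A(A) = MTBF/(MTBF+MTTR) = 27394/(27394+99.3) = 0.9964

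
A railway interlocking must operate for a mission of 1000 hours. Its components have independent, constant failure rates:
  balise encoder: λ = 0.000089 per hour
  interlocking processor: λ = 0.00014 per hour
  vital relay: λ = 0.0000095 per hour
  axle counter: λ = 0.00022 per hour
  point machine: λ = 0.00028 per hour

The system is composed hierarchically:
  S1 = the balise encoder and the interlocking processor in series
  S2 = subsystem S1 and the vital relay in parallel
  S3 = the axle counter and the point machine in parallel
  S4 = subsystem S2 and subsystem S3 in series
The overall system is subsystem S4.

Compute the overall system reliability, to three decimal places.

0.950

R(balise encoder) = exp(−0.000089 × 1000) = 0.91485
R(interlocking processor) = exp(−0.00014 × 1000) = 0.86936
R(vital relay) = exp(−0.0000095 × 1000) = 0.99054
R(axle counter) = exp(−0.00022 × 1000) = 0.80252
R(point machine) = exp(−0.00028 × 1000) = 0.75578
Series (balise encoder and interlocking processor): 0.91485 × 0.86936 = 0.79533
Parallel ([0.79533] and vital relay): 1 − (1 − 0.79533)(1 − 0.99054) = 0.99806
Parallel (axle counter and point machine): 1 − (1 − 0.80252)(1 − 0.75578) = 0.95177
Series ([0.99806] and [0.95177]): 0.99806 × 0.95177 = 0.950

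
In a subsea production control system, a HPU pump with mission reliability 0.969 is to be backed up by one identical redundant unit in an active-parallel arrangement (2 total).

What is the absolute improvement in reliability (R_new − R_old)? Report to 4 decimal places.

0.0300

R_before = 0.969
R_after = 1 − (1 − 0.969)^2 = 0.9990
ΔR = 0.9990 − 0.969 = 0.0300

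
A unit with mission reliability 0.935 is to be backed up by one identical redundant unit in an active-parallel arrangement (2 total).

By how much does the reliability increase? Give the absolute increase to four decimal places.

0.0608

R_before = 0.935
R_after = 1 − (1 − 0.935)^2 = 0.9958
ΔR = 0.9958 − 0.935 = 0.0608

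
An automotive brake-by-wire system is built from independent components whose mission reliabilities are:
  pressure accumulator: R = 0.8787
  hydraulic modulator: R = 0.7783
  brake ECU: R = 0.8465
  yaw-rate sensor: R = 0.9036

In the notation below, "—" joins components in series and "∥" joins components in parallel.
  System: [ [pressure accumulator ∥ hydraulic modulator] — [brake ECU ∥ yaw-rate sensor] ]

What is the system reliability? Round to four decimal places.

0.9587

Parallel (pressure accumulator and hydraulic modulator): 1 − (1 − 0.878700)(1 − 0.778300) = 0.973108
Parallel (brake ECU and yaw-rate sensor): 1 − (1 − 0.846500)(1 − 0.903600) = 0.985203
Series ([0.973108] and [0.985203]): 0.973108 × 0.985203 = 0.9587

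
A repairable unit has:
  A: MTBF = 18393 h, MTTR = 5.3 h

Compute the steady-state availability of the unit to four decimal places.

A(A) = MTBF/(MTBF+MTTR) = 18393/(18393+5.3) = 0.9997

0.9997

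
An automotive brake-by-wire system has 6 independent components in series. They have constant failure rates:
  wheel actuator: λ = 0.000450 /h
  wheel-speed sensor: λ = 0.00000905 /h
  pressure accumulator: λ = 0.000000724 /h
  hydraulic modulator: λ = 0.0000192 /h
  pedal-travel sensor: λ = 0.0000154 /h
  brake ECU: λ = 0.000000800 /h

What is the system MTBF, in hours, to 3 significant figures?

Series of exponential components: λ_sys = Σ λ_i
λ_sys = 0.000450 + 0.00000905 + 0.000000724 + 0.0000192 + 0.0000154 + 0.000000800 = 4.9517e-04 /h
MTBF = 1 / λ_sys = 2020 h

2020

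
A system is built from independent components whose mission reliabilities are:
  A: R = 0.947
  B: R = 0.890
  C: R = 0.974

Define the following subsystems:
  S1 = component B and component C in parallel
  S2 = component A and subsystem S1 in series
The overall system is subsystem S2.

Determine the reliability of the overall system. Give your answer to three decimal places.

Parallel (B and C): 1 − (1 − 0.89000)(1 − 0.97400) = 0.99714
Series (A and [0.99714]): 0.94700 × 0.99714 = 0.944

0.944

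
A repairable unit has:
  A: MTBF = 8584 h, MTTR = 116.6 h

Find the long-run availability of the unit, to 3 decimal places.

0.987

A(A) = MTBF/(MTBF+MTTR) = 8584/(8584+116.6) = 0.987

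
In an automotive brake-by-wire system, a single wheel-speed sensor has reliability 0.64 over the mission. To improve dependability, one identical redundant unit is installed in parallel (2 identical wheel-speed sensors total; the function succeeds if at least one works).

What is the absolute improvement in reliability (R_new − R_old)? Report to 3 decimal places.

R_before = 0.64
R_after = 1 − (1 − 0.64)^2 = 0.870
ΔR = 0.870 − 0.64 = 0.230

0.230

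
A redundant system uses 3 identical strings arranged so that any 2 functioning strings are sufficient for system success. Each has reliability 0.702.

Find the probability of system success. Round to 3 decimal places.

R = Σ_{i=2}^{3} C(3,i) p^i (1−p)^{3−i} with p = 0.702
C(3,2)·0.702^2·0.298^1 = 0.44057
C(3,3)·0.702^3·0.298^0 = 0.34595
Sum = 0.787

0.787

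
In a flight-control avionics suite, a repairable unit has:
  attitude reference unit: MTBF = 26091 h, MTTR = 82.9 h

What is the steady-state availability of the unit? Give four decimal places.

0.9968

A(attitude reference unit) = MTBF/(MTBF+MTTR) = 26091/(26091+82.9) = 0.9968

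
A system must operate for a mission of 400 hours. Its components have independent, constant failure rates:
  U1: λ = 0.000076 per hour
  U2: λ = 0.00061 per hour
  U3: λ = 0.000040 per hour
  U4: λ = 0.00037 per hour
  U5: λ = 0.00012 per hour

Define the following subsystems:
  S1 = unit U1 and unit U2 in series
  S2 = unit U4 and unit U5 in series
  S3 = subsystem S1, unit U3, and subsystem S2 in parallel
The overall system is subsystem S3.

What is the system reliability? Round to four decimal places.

R(U1) = exp(−0.000076 × 400) = 0.970057
R(U2) = exp(−0.00061 × 400) = 0.783488
R(U3) = exp(−0.000040 × 400) = 0.984127
R(U4) = exp(−0.00037 × 400) = 0.862431
R(U5) = exp(−0.00012 × 400) = 0.953134
Series (U1 and U2): 0.970057 × 0.783488 = 0.760028
Series (U4 and U5): 0.862431 × 0.953134 = 0.822012
Parallel ([0.760028], U3, and [0.822012]): 1 − (1 − 0.760028)(1 − 0.984127)(1 − 0.822012) = 0.9993

0.9993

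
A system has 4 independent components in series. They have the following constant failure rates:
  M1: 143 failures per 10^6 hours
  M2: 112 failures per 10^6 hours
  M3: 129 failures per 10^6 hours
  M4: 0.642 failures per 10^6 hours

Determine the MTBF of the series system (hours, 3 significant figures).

Series of exponential components: λ_sys = Σ λ_i
λ_sys = 0.000143 + 0.000112 + 0.000129 + 0.000000642 = 3.8464e-04 /h
MTBF = 1 / λ_sys = 2600 h

2600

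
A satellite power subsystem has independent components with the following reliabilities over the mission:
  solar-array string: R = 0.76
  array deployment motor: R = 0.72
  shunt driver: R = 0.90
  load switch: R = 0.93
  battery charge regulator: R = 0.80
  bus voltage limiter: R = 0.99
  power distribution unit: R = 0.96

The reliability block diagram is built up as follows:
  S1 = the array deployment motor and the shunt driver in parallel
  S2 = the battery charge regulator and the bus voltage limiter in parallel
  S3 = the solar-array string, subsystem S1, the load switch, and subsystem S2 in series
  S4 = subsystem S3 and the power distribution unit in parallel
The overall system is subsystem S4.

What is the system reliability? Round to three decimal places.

Parallel (array deployment motor and shunt driver): 1 − (1 − 0.72000)(1 − 0.90000) = 0.97200
Parallel (battery charge regulator and bus voltage limiter): 1 − (1 − 0.80000)(1 − 0.99000) = 0.99800
Series (solar-array string, [0.97200], load switch, and [0.99800]): 0.76000 × 0.97200 × 0.93000 × 0.99800 = 0.68564
Parallel ([0.68564] and power distribution unit): 1 − (1 − 0.68564)(1 − 0.96000) = 0.987

0.987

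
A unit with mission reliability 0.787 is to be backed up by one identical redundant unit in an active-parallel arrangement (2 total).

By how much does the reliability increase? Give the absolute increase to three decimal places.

R_before = 0.787
R_after = 1 − (1 − 0.787)^2 = 0.955
ΔR = 0.955 − 0.787 = 0.168

0.168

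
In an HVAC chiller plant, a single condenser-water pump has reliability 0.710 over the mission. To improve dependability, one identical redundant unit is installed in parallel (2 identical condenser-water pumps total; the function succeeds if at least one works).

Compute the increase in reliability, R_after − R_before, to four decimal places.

R_before = 0.710
R_after = 1 − (1 − 0.710)^2 = 0.9159
ΔR = 0.9159 − 0.710 = 0.2059

0.2059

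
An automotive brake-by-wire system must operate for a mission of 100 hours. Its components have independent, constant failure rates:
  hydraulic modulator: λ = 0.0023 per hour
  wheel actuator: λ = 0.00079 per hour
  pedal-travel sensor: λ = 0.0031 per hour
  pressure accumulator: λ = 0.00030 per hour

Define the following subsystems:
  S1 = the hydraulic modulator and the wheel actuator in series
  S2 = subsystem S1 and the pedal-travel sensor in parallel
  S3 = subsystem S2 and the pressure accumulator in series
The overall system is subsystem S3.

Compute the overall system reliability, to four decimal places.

R(hydraulic modulator) = exp(−0.0023 × 100) = 0.794534
R(wheel actuator) = exp(−0.00079 × 100) = 0.924040
R(pedal-travel sensor) = exp(−0.0031 × 100) = 0.733447
R(pressure accumulator) = exp(−0.00030 × 100) = 0.970446
Series (hydraulic modulator and wheel actuator): 0.794534 × 0.924040 = 0.734181
Parallel ([0.734181] and pedal-travel sensor): 1 − (1 − 0.734181)(1 − 0.733447) = 0.929145
Series ([0.929145] and pressure accumulator): 0.929145 × 0.970446 = 0.9017

0.9017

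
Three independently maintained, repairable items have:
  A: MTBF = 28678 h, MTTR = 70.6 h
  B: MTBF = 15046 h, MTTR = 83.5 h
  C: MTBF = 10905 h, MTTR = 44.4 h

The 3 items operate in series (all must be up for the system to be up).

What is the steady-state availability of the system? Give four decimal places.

A(A) = MTBF/(MTBF+MTTR) = 28678/(28678+70.6) = 0.997544
A(B) = MTBF/(MTBF+MTTR) = 15046/(15046+83.5) = 0.994481
A(C) = MTBF/(MTBF+MTTR) = 10905/(10905+44.4) = 0.995945
Series availability: 0.997544 × 0.994481 × 0.995945 = 0.9880

0.9880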